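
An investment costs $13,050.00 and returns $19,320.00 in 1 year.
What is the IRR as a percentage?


Formula: IRR = C1/C0 - 1
Substituting: IRR = $19,320.00 / $13,050.00 - 1
Ratio: 1.48046 - 1 = 0.48046
IRR = 48.046%

48.046%


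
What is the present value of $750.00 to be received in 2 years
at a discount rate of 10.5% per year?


Formula: PV = FV / (1 + r)^n
Substituting: PV = $750.00 / (1 + 0.105)^2
Discount factor: (1.105)^2 = 1.221025
PV = $750.00 / 1.221025 = $614.24

$614.24


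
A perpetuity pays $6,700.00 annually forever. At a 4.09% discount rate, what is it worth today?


Formula: PV = C / r
Substituting: PV = $6,700.00 / 0.0409
PV = $163,814.18

$163,814.18


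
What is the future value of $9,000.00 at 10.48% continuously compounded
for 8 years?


Formula: FV = P * e^(r*t)
Exponent: r*t = 0.1048 * 8 = 0.8384
e^(0.8384) = 2.312664
FV = $9,000.00 * 2.312664 = $20,813.97

$20,813.97


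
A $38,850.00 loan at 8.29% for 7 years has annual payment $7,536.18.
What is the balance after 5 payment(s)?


Formula: Balance = PV*(1+r)^k - PMT*((1+r)^k - 1)/r
Growth: (1 + 0.0829)^5 = 1.489161
Accumulated factor: ((1+r)^k - 1)/r = 5.90062
Balance = $38,850.00 * 1.489161 - $7,536.18 * 5.90062
Balance = $13,385.79

$13,385.79


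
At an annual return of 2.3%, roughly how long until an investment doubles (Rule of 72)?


Formula: Years ≈ 72 / r
Substituting: Years ≈ 72 / 2.3
Years ≈ 31.3

31.3 years


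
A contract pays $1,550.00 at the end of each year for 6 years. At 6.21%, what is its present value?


Formula: PV = PMT * (1 - (1+r)^(-n)) / r
Discount factor: (1 + 0.0621)^(-6) = 0.696639
Bracket: 1 - 0.696639 = 0.303361
PV = $1,550.00 * 0.303361 / 0.0621 = $7,571.82

$7,571.82


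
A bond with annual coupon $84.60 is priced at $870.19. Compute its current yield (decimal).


Formula: Current yield = annual coupon / price
Substituting: CY = $84.60 / $870.19
CY = 0.09722

0.09722


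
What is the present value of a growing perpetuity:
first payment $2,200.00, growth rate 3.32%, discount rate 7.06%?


Formula: PV = C / (r - g)
Spread: r - g = 0.0706 - 0.0332 = 0.0374
Substituting: PV = $2,200.00 / 0.0374
PV = $58,823.53

$58,823.53


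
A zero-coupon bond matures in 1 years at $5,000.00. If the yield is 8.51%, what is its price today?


Formula: Price = FV / (1 + r)^n
Substituting: Price = $5,000.00 / (1 + 0.0851)^1
Discount factor: (1.0851)^1 = 1.0851
Price = $5,000.00 / 1.0851 = $4,607.87

$4,607.87


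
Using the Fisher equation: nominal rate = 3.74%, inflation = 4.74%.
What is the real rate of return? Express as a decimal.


Formula: (1 + r_real) = (1 + r_nom) / (1 + inflation)
Substituting: (1 + r_real) = 1.0374 / 1.0474
(1 + r_real) = 0.990453
r_real = 0.990453 - 1 = -0.009547

-0.009547


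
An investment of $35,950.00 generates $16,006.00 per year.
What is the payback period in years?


Formula: Payback = investment / annual cash flow
Substituting: Payback = $35,950.00 / $16,006.00
Payback = 2.246 years

2.246 years


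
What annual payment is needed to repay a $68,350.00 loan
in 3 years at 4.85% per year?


Formula: PMT = PV * r / (1 - (1+r)^(-n))
Denominator: 1 - (1 + 0.0485)^(-3) = 0.13245
Numerator: $68,350.00 * 0.0485 = 3314.975
PMT = 3314.975 / 0.13245 = $25,028.19

$25,028.19


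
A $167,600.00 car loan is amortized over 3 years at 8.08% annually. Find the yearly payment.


Formula: PMT = PV * r / (1 - (1+r)^(-n))
Denominator: 1 - (1 + 0.0808)^(-3) = 0.207929
Numerator: $167,600.00 * 0.0808 = 13542.08
PMT = 13542.08 / 0.207929 = $65,128.32

$65,128.32


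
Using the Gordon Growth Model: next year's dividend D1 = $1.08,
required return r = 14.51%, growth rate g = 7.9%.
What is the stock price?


Formula: P = D1 / (r - g)
Spread: r - g = 0.1451 - 0.079 = 0.0661
Substituting: P = $1.08 / 0.0661
P = $16.34

$16.34


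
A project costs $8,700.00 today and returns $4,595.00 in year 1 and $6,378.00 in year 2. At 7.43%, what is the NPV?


Formula: NPV = C0 + C1/(1+r) + C2/(1+r)^2
Discount C1: $4,595.00 / (1 + 0.0743) = $4,277.20
Discount C2: $6,378.00 / (1 + 0.0743)^2 = $5,526.29
NPV = -$8,700.00 + $4,277.20 + $5,526.29 = $1,103.49

$1,103.49


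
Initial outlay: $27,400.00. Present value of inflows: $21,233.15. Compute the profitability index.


Formula: PI = PV(cash flows) / initial investment
Substituting: PI = $21,233.15 / $27,400.00
PI = 0.7749

0.7749


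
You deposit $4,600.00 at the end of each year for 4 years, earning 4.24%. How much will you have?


Formula: FV = PMT * ((1+r)^n - 1) / r
Growth factor: (1 + 0.0424)^4 = 1.180695
Numerator: 1.180695 - 1 = 0.180695
FV = $4,600.00 * 0.180695 / 0.0424 = $19,603.67

$19,603.67


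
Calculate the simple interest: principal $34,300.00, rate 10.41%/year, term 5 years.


Formula: I = P * r * t
Substituting: I = $34,300.00 * 0.1041 * 5
Step: I = $34,300.00 * 0.5205
I = $17,853.15

$17,853.15


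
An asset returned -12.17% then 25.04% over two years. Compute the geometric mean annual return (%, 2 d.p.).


Formula: Geometric mean = ((1+r1)*(1+r2))^(1/2) - 1
Product: (1 + -0.1217) * (1 + 0.2504) = 0.8783 * 1.2504 = 1.098226
Square root: 1.098226^0.5 = 1.047963
Geometric mean = 1.047963 - 1 = 0.047963
As percentage: 4.80%

4.80%


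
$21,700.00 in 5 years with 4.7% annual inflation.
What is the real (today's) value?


Formula: Real value = nominal / (1 + inflation)^years
Price level: (1 + 0.047)^5 = 1.258153
Real value = $21,700.00 / 1.258153 = $17,247.51

$17,247.51


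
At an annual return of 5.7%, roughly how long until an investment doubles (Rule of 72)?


Formula: Years ≈ 72 / r
Substituting: Years ≈ 72 / 5.7
Years ≈ 12.6

12.6 years


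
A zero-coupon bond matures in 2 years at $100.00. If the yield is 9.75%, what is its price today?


Formula: Price = FV / (1 + r)^n
Substituting: Price = $100.00 / (1 + 0.0975)^2
Discount factor: (1.0975)^2 = 1.204506
Price = $100.00 / 1.204506 = $83.02

$83.02


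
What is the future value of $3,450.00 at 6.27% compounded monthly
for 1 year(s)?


Formula: FV = P * (1 + r/m)^(m*t)
Period rate: r/m = 0.0627 / 12 = 0.005225
Total periods: m*t = 12 * 1 = 12
Growth factor: (1 + 0.005225)^12 = 1.064534
FV = $3,450.00 * 1.064534 = $3,672.64

$3,672.64


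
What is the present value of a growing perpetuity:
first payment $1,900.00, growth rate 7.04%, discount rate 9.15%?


Formula: PV = C / (r - g)
Spread: r - g = 0.0915 - 0.0704 = 0.0211
Substituting: PV = $1,900.00 / 0.0211
PV = $90,047.39

$90,047.39


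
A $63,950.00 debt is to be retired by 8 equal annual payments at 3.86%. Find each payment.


Formula: PMT = PV * r / (1 - (1+r)^(-n))
Denominator: 1 - (1 + 0.0386)^(-8) = 0.261393
Numerator: $63,950.00 * 0.0386 = 2468.47
PMT = 2468.47 / 0.261393 = $9,443.52

$9,443.52


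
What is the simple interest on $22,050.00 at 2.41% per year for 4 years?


Formula: I = P * r * t
Substituting: I = $22,050.00 * 0.0241 * 4
Step: I = $22,050.00 * 0.0964
I = $2,125.62

$2,125.62


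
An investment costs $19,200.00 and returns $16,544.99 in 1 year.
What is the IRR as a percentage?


Formula: IRR = C1/C0 - 1
Substituting: IRR = $16,544.99 / $19,200.00 - 1
Ratio: 0.861718 - 1 = -0.138282
IRR = -13.8282%

-13.8282%


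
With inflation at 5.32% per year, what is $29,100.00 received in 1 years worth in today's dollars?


Formula: Real value = nominal / (1 + inflation)^years
Price level: (1 + 0.0532)^1 = 1.0532
Real value = $29,100.00 / 1.0532 = $27,630.08

$27,630.08


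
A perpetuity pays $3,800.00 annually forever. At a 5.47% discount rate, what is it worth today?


Formula: PV = C / r
Substituting: PV = $3,800.00 / 0.0547
PV = $69,469.84

$69,469.84


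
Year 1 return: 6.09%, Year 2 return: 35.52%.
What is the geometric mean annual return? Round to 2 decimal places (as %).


Formula: Geometric mean = ((1+r1)*(1+r2))^(1/2) - 1
Product: (1 + 0.0609) * (1 + 0.3552) = 1.0609 * 1.3552 = 1.437732
Square root: 1.437732^0.5 = 1.199054
Geometric mean = 1.199054 - 1 = 0.199054
As percentage: 19.91%

19.91%


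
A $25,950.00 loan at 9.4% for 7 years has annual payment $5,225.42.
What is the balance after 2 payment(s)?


Formula: Balance = PV*(1+r)^k - PMT*((1+r)^k - 1)/r
Growth: (1 + 0.094)^2 = 1.196836
Accumulated factor: ((1+r)^k - 1)/r = 2.094
Balance = $25,950.00 * 1.196836 - $5,225.42 * 2.094
Balance = $20,115.86

$20,115.86


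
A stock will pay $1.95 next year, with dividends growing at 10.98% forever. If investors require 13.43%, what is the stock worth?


Formula: P = D1 / (r - g)
Spread: r - g = 0.1343 - 0.1098 = 0.0245
Substituting: P = $1.95 / 0.0245
P = $79.59

$79.59


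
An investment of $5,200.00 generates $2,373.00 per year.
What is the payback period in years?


Formula: Payback = investment / annual cash flow
Substituting: Payback = $5,200.00 / $2,373.00
Payback = 2.1913 years

2.1913 years


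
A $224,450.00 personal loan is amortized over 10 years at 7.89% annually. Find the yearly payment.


Formula: PMT = PV * r / (1 - (1+r)^(-n))
Denominator: 1 - (1 + 0.0789)^(-10) = 0.532062
Numerator: $224,450.00 * 0.0789 = 17709.105
PMT = 17709.105 / 0.532062 = $33,283.90

$33,283.90


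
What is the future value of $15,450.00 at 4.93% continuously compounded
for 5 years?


Formula: FV = P * e^(r*t)
Exponent: r*t = 0.0493 * 5 = 0.2465
e^(0.2465) = 1.279539
FV = $15,450.00 * 1.279539 = $19,768.88

$19,768.88


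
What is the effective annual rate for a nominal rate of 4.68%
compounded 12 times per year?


Formula: EAR = (1 + r/m)^m - 1
Period rate: r/m = 0.0468 / 12 = 0.0039
Compounding: (1 + 0.0039)^12 = 1.047817
EAR = 1.047817 - 1 = 0.047817

0.047817


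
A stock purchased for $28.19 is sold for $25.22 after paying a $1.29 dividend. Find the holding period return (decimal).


Formula: HPR = (P1 - P0 + D) / P0
Gain: $25.22 - $28.19 + $1.29 = -$1.68
HPR = -$1.68 / $28.19 = -0.0596

-0.0596


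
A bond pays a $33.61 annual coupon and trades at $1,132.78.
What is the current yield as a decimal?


Formula: Current yield = annual coupon / price
Substituting: CY = $33.61 / $1,132.78
CY = 0.02967

0.02967


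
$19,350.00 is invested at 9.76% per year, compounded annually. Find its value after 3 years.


Formula: FV = P * (1 + r)^n
Substituting: FV = $19,350.00 * (1 + 0.0976)^3
Growth factor: (1.0976)^3 = 1.322307
FV = $19,350.00 * 1.322307 = $25,586.64

$25,586.64


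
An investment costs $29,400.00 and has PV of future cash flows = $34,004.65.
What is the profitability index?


Formula: PI = PV(cash flows) / initial investment
Substituting: PI = $34,004.65 / $29,400.00
PI = 1.1566

1.1566


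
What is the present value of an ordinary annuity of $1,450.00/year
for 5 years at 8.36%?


Formula: PV = PMT * (1 - (1+r)^(-n)) / r
Discount factor: (1 + 0.0836)^(-5) = 0.669353
Bracket: 1 - 0.669353 = 0.330647
PV = $1,450.00 * 0.330647 / 0.0836 = $5,734.91

$5,734.91


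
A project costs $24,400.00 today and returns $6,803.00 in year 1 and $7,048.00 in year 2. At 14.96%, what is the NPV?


Formula: NPV = C0 + C1/(1+r) + C2/(1+r)^2
Discount C1: $6,803.00 / (1 + 0.1496) = $5,917.71
Discount C2: $7,048.00 / (1 + 0.1496)^2 = $5,333.01
NPV = -$24,400.00 + $5,917.71 + $5,333.01 = -$13,149.28

-$13,149.28


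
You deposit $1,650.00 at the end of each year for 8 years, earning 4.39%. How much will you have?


Formula: FV = PMT * ((1+r)^n - 1) / r
Growth factor: (1 + 0.0439)^8 = 1.410169
Numerator: 1.410169 - 1 = 0.410169
FV = $1,650.00 * 0.410169 / 0.0439 = $15,416.38

$15,416.38


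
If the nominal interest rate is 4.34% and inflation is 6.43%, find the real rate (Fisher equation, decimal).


Formula: (1 + r_real) = (1 + r_nom) / (1 + inflation)
Substituting: (1 + r_real) = 1.0434 / 1.0643
(1 + r_real) = 0.980363
r_real = 0.980363 - 1 = -0.019637

-0.019637


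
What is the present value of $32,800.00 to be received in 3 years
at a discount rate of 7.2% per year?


Formula: PV = FV / (1 + r)^n
Substituting: PV = $32,800.00 / (1 + 0.072)^3
Discount factor: (1.072)^3 = 1.231925
PV = $32,800.00 / 1.231925 = $26,624.99

$26,624.99


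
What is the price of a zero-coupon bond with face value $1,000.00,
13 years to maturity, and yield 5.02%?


Formula: Price = FV / (1 + r)^n
Substituting: Price = $1,000.00 / (1 + 0.0502)^13
Discount factor: (1.0502)^13 = 1.890324
Price = $1,000.00 / 1.890324 = $529.01

$529.01


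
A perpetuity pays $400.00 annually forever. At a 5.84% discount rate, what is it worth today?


Formula: PV = C / r
Substituting: PV = $400.00 / 0.0584
PV = $6,849.32

$6,849.32


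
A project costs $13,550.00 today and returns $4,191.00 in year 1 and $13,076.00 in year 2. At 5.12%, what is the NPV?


Formula: NPV = C0 + C1/(1+r) + C2/(1+r)^2
Discount C1: $4,191.00 / (1 + 0.0512) = $3,986.87
Discount C2: $13,076.00 / (1 + 0.0512)^2 = $11,833.25
NPV = -$13,550.00 + $3,986.87 + $11,833.25 = $2,270.13

$2,270.13


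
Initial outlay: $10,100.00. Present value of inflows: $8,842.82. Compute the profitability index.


Formula: PI = PV(cash flows) / initial investment
Substituting: PI = $8,842.82 / $10,100.00
PI = 0.8755

0.8755


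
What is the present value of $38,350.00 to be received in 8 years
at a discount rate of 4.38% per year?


Formula: PV = FV / (1 + r)^n
Substituting: PV = $38,350.00 / (1 + 0.0438)^8
Discount factor: (1.0438)^8 = 1.409089
PV = $38,350.00 / 1.409089 = $27,216.17

$27,216.17


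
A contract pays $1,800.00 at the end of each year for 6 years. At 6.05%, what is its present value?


Formula: PV = PMT * (1 - (1+r)^(-n)) / r
Discount factor: (1 + 0.0605)^(-6) = 0.702969
Bracket: 1 - 0.702969 = 0.297031
PV = $1,800.00 * 0.297031 / 0.0605 = $8,837.30

$8,837.30


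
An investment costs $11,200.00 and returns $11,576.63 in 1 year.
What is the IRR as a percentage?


Formula: IRR = C1/C0 - 1
Substituting: IRR = $11,576.63 / $11,200.00 - 1
Ratio: 1.033628 - 1 = 0.033628
IRR = 3.3628%

3.3628%


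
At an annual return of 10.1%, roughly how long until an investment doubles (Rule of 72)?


Formula: Years ≈ 72 / r
Substituting: Years ≈ 72 / 10.1
Years ≈ 7.1

7.1 years


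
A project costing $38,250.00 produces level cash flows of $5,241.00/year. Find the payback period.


Formula: Payback = investment / annual cash flow
Substituting: Payback = $38,250.00 / $5,241.00
Payback = 7.2982 years

7.2982 years


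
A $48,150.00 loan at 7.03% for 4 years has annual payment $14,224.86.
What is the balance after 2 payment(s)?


Formula: Balance = PV*(1+r)^k - PMT*((1+r)^k - 1)/r
Growth: (1 + 0.0703)^2 = 1.145542
Accumulated factor: ((1+r)^k - 1)/r = 2.0703
Balance = $48,150.00 * 1.145542 - $14,224.86 * 2.0703
Balance = $25,708.12

$25,708.12


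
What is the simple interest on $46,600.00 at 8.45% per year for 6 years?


Formula: I = P * r * t
Substituting: I = $46,600.00 * 0.0845 * 6
Step: I = $46,600.00 * 0.507
I = $23,626.20

$23,626.20


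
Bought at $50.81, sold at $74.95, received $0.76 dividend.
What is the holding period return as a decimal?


Formula: HPR = (P1 - P0 + D) / P0
Gain: $74.95 - $50.81 + $0.76 = $24.90
HPR = $24.90 / $50.81 = 0.4901

0.4901


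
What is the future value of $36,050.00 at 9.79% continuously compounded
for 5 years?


Formula: FV = P * e^(r*t)
Exponent: r*t = 0.0979 * 5 = 0.4895
e^(0.4895) = 1.6315
FV = $36,050.00 * 1.6315 = $58,815.58

$58,815.58


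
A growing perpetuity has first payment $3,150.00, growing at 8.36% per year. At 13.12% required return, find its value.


Formula: PV = C / (r - g)
Spread: r - g = 0.1312 - 0.0836 = 0.0476
Substituting: PV = $3,150.00 / 0.0476
PV = $66,176.47

$66,176.47


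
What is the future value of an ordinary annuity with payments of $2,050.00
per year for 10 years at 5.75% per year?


Formula: FV = PMT * ((1+r)^n - 1) / r
Growth factor: (1 + 0.0575)^10 = 1.749056
Numerator: 1.749056 - 1 = 0.749056
FV = $2,050.00 * 0.749056 / 0.0575 = $26,705.48

$26,705.48


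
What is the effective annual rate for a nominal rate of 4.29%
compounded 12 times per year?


Formula: EAR = (1 + r/m)^m - 1
Period rate: r/m = 0.0429 / 12 = 0.003575
Compounding: (1 + 0.003575)^12 = 1.043754
EAR = 1.043754 - 1 = 0.043754

0.043754


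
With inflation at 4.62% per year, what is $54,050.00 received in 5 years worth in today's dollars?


Formula: Real value = nominal / (1 + inflation)^years
Price level: (1 + 0.0462)^5 = 1.253354
Real value = $54,050.00 / 1.253354 = $43,124.31

$43,124.31


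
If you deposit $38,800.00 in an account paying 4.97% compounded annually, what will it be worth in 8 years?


Formula: FV = P * (1 + r)^n
Substituting: FV = $38,800.00 * (1 + 0.0497)^8
Growth factor: (1.0497)^8 = 1.474082
FV = $38,800.00 * 1.474082 = $57,194.37

$57,194.37


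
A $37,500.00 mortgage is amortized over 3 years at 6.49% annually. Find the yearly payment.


Formula: PMT = PV * r / (1 - (1+r)^(-n))
Denominator: 1 - (1 + 0.0649)^(-3) = 0.171918
Numerator: $37,500.00 * 0.0649 = 2433.75
PMT = 2433.75 / 0.171918 = $14,156.49

$14,156.49


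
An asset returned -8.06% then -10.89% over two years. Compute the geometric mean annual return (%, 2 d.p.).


Formula: Geometric mean = ((1+r1)*(1+r2))^(1/2) - 1
Product: (1 + -0.0806) * (1 + -0.1089) = 0.9194 * 0.8911 = 0.819277
Square root: 0.819277^0.5 = 0.905139
Geometric mean = 0.905139 - 1 = -0.094861
As percentage: -9.49%

-9.49%


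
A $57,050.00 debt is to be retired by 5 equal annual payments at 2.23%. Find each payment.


Formula: PMT = PV * r / (1 - (1+r)^(-n))
Denominator: 1 - (1 + 0.0223)^(-5) = 0.104412
Numerator: $57,050.00 * 0.0223 = 1272.215
PMT = 1272.215 / 0.104412 = $12,184.55

$12,184.55


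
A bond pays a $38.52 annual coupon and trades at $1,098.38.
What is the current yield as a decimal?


Formula: Current yield = annual coupon / price
Substituting: CY = $38.52 / $1,098.38
CY = 0.03507

0.03507


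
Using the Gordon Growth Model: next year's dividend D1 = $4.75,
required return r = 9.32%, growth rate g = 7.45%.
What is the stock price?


Formula: P = D1 / (r - g)
Spread: r - g = 0.0932 - 0.0745 = 0.0187
Substituting: P = $4.75 / 0.0187
P = $254.01

$254.01


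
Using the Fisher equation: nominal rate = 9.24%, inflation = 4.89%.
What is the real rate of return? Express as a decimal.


Formula: (1 + r_real) = (1 + r_nom) / (1 + inflation)
Substituting: (1 + r_real) = 1.0924 / 1.0489
(1 + r_real) = 1.041472
r_real = 1.041472 - 1 = 0.041472

0.041472


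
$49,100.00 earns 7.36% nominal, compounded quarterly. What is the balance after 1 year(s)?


Formula: FV = P * (1 + r/m)^(m*t)
Period rate: r/m = 0.0736 / 4 = 0.0184
Total periods: m*t = 4 * 1 = 4
Growth factor: (1 + 0.0184)^4 = 1.075656
FV = $49,100.00 * 1.075656 = $52,814.73

$52,814.73


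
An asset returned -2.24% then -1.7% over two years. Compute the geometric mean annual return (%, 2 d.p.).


Formula: Geometric mean = ((1+r1)*(1+r2))^(1/2) - 1
Product: (1 + -0.0224) * (1 + -0.017) = 0.9776 * 0.983 = 0.960981
Square root: 0.960981^0.5 = 0.980296
Geometric mean = 0.980296 - 1 = -0.019704
As percentage: -1.97%

-1.97%


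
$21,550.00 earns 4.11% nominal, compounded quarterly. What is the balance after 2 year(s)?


Formula: FV = P * (1 + r/m)^(m*t)
Period rate: r/m = 0.0411 / 4 = 0.010275
Total periods: m*t = 4 * 2 = 8
Growth factor: (1 + 0.010275)^8 = 1.085218
FV = $21,550.00 * 1.085218 = $23,386.44

$23,386.44


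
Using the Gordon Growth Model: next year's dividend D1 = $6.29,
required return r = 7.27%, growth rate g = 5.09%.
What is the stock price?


Formula: P = D1 / (r - g)
Spread: r - g = 0.0727 - 0.0509 = 0.0218
Substituting: P = $6.29 / 0.0218
P = $288.53

$288.53


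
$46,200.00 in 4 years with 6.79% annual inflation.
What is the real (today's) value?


Formula: Real value = nominal / (1 + inflation)^years
Price level: (1 + 0.0679)^4 = 1.300536
Real value = $46,200.00 / 1.300536 = $35,523.82

$35,523.82


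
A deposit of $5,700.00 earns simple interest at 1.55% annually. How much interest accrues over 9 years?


Formula: I = P * r * t
Substituting: I = $5,700.00 * 0.0155 * 9
Step: I = $5,700.00 * 0.1395
I = $795.15

$795.15


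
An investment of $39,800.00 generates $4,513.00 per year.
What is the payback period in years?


Formula: Payback = investment / annual cash flow
Substituting: Payback = $39,800.00 / $4,513.00
Payback = 8.819 years

8.819 years


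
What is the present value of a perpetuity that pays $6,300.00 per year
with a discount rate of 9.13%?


Formula: PV = C / r
Substituting: PV = $6,300.00 / 0.0913
PV = $69,003.29

$69,003.29


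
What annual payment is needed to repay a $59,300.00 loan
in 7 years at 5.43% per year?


Formula: PMT = PV * r / (1 - (1+r)^(-n))
Denominator: 1 - (1 + 0.0543)^(-7) = 0.309362
Numerator: $59,300.00 * 0.0543 = 3219.99
PMT = 3219.99 / 0.309362 = $10,408.49

$10,408.49


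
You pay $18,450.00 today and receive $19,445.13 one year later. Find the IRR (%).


Formula: IRR = C1/C0 - 1
Substituting: IRR = $19,445.13 / $18,450.00 - 1
Ratio: 1.053937 - 1 = 0.053937
IRR = 5.3937%

5.3937%


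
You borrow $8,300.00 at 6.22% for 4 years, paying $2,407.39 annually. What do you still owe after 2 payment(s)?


Formula: Balance = PV*(1+r)^k - PMT*((1+r)^k - 1)/r
Growth: (1 + 0.0622)^2 = 1.128269
Accumulated factor: ((1+r)^k - 1)/r = 2.0622
Balance = $8,300.00 * 1.128269 - $2,407.39 * 2.0622
Balance = $4,400.11

$4,400.11


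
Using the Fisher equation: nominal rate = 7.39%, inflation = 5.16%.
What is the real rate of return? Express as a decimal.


Formula: (1 + r_real) = (1 + r_nom) / (1 + inflation)
Substituting: (1 + r_real) = 1.0739 / 1.0516
(1 + r_real) = 1.021206
r_real = 1.021206 - 1 = 0.021206

0.021206


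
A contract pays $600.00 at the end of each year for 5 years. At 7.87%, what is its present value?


Formula: PV = PMT * (1 - (1+r)^(-n)) / r
Discount factor: (1 + 0.0787)^(-5) = 0.684694
Bracket: 1 - 0.684694 = 0.315306
PV = $600.00 * 0.315306 / 0.0787 = $2,403.86

$2,403.86


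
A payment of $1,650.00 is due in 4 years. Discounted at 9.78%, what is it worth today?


Formula: PV = FV / (1 + r)^n
Substituting: PV = $1,650.00 / (1 + 0.0978)^4
Discount factor: (1.0978)^4 = 1.452422
PV = $1,650.00 / 1.452422 = $1,136.03

$1,136.03


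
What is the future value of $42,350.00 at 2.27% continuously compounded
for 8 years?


Formula: FV = P * e^(r*t)
Exponent: r*t = 0.0227 * 8 = 0.1816
e^(0.1816) = 1.199134
FV = $42,350.00 * 1.199134 = $50,783.34

$50,783.34


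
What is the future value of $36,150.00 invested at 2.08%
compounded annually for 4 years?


Formula: FV = P * (1 + r)^n
Substituting: FV = $36,150.00 * (1 + 0.0208)^4
Growth factor: (1.0208)^4 = 1.085832
FV = $36,150.00 * 1.085832 = $39,252.83

$39,252.83


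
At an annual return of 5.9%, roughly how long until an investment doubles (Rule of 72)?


Formula: Years ≈ 72 / r
Substituting: Years ≈ 72 / 5.9
Years ≈ 12.2

12.2 years


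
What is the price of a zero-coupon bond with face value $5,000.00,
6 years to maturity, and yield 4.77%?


Formula: Price = FV / (1 + r)^n
Substituting: Price = $5,000.00 / (1 + 0.0477)^6
Discount factor: (1.0477)^6 = 1.322579
Price = $5,000.00 / 1.322579 = $3,780.49

$3,780.49


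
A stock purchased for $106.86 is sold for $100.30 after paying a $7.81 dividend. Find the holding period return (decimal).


Formula: HPR = (P1 - P0 + D) / P0
Gain: $100.30 - $106.86 + $7.81 = $1.25
HPR = $1.25 / $106.86 = 0.0117

0.0117


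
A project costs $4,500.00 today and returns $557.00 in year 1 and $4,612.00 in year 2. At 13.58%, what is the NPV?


Formula: NPV = C0 + C1/(1+r) + C2/(1+r)^2
Discount C1: $557.00 / (1 + 0.1358) = $490.40
Discount C2: $4,612.00 / (1 + 0.1358)^2 = $3,575.08
NPV = -$4,500.00 + $490.40 + $3,575.08 = -$434.52

-$434.52


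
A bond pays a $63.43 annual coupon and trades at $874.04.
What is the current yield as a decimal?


Formula: Current yield = annual coupon / price
Substituting: CY = $63.43 / $874.04
CY = 0.072571

0.072571


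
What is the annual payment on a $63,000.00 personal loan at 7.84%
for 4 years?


Formula: PMT = PV * r / (1 - (1+r)^(-n))
Denominator: 1 - (1 + 0.0784)^(-4) = 0.260598
Numerator: $63,000.00 * 0.0784 = 4939.2
PMT = 4939.2 / 0.260598 = $18,953.31

$18,953.31


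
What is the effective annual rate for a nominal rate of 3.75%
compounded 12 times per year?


Formula: EAR = (1 + r/m)^m - 1
Period rate: r/m = 0.0375 / 12 = 0.003125
Compounding: (1 + 0.003125)^12 = 1.038151
EAR = 1.038151 - 1 = 0.038151

0.038151


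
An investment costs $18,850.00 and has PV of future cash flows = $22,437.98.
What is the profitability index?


Formula: PI = PV(cash flows) / initial investment
Substituting: PI = $22,437.98 / $18,850.00
PI = 1.1903

1.1903


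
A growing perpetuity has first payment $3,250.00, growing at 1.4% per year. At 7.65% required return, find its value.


Formula: PV = C / (r - g)
Spread: r - g = 0.0765 - 0.014 = 0.0625
Substituting: PV = $3,250.00 / 0.0625
PV = $52,000.00

$52,000.00


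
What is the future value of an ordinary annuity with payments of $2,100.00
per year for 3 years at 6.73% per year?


Formula: FV = PMT * ((1+r)^n - 1) / r
Growth factor: (1 + 0.0673)^3 = 1.215793
Numerator: 1.215793 - 1 = 0.215793
FV = $2,100.00 * 0.215793 / 0.0673 = $6,733.50

$6,733.50


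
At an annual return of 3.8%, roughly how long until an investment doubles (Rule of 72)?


Formula: Years ≈ 72 / r
Substituting: Years ≈ 72 / 3.8
Years ≈ 18.9

18.9 years


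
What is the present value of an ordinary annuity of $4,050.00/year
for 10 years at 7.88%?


Formula: PV = PMT * (1 - (1+r)^(-n)) / r
Discount factor: (1 + 0.0788)^(-10) = 0.468372
Bracket: 1 - 0.468372 = 0.531628
PV = $4,050.00 * 0.531628 / 0.0788 = $27,323.54

$27,323.54


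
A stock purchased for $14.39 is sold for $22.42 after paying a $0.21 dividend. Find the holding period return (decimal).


Formula: HPR = (P1 - P0 + D) / P0
Gain: $22.42 - $14.39 + $0.21 = $8.24
HPR = $8.24 / $14.39 = 0.5726

0.5726


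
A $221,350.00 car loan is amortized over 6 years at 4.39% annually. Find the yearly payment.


Formula: PMT = PV * r / (1 - (1+r)^(-n))
Denominator: 1 - (1 + 0.0439)^(-6) = 0.227236
Numerator: $221,350.00 * 0.0439 = 9717.265
PMT = 9717.265 / 0.227236 = $42,762.79

$42,762.79


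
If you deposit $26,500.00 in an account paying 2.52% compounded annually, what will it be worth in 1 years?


Formula: FV = P * (1 + r)^n
Substituting: FV = $26,500.00 * (1 + 0.0252)^1
Growth factor: (1.0252)^1 = 1.0252
FV = $26,500.00 * 1.0252 = $27,167.80

$27,167.80


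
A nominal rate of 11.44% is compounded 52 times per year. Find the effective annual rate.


Formula: EAR = (1 + r/m)^m - 1
Period rate: r/m = 0.1144 / 52 = 0.0022
Compounding: (1 + 0.0022)^52 = 1.12106
EAR = 1.12106 - 1 = 0.12106

0.12106


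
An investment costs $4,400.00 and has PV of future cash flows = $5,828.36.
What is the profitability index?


Formula: PI = PV(cash flows) / initial investment
Substituting: PI = $5,828.36 / $4,400.00
PI = 1.3246

1.3246


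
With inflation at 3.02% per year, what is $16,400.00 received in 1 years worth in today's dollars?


Formula: Real value = nominal / (1 + inflation)^years
Price level: (1 + 0.0302)^1 = 1.0302
Real value = $16,400.00 / 1.0302 = $15,919.24

$15,919.24


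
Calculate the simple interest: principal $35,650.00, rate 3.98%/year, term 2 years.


Formula: I = P * r * t
Substituting: I = $35,650.00 * 0.0398 * 2
Step: I = $35,650.00 * 0.0796
I = $2,837.74

$2,837.74


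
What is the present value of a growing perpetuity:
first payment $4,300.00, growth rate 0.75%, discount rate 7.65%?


Formula: PV = C / (r - g)
Spread: r - g = 0.0765 - 0.0075 = 0.069
Substituting: PV = $4,300.00 / 0.069
PV = $62,318.84

$62,318.84


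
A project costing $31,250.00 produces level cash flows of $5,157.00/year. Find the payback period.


Formula: Payback = investment / annual cash flow
Substituting: Payback = $31,250.00 / $5,157.00
Payback = 6.0597 years

6.0597 years


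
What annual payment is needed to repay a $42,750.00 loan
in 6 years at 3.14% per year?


Formula: PMT = PV * r / (1 - (1+r)^(-n))
Denominator: 1 - (1 + 0.0314)^(-6) = 0.169313
Numerator: $42,750.00 * 0.0314 = 1342.35
PMT = 1342.35 / 0.169313 = $7,928.20

$7,928.20


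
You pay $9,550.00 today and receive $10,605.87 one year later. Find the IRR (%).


Formula: IRR = C1/C0 - 1
Substituting: IRR = $10,605.87 / $9,550.00 - 1
Ratio: 1.110562 - 1 = 0.110562
IRR = 11.0562%

11.0562%


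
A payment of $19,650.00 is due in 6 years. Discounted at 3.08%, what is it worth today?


Formula: PV = FV / (1 + r)^n
Substituting: PV = $19,650.00 / (1 + 0.0308)^6
Discount factor: (1.0308)^6 = 1.199628
PV = $19,650.00 / 1.199628 = $16,380.08

$16,380.08


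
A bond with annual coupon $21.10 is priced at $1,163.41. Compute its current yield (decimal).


Formula: Current yield = annual coupon / price
Substituting: CY = $21.10 / $1,163.41
CY = 0.018136

0.018136


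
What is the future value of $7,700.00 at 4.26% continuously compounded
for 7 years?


Formula: FV = P * e^(r*t)
Exponent: r*t = 0.0426 * 7 = 0.2982
e^(0.2982) = 1.347431
FV = $7,700.00 * 1.347431 = $10,375.22

$10,375.22


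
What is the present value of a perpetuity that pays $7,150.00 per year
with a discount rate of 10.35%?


Formula: PV = C / r
Substituting: PV = $7,150.00 / 0.1035
PV = $69,082.13

$69,082.13


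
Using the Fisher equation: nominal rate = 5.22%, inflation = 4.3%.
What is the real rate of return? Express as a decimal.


Formula: (1 + r_real) = (1 + r_nom) / (1 + inflation)
Substituting: (1 + r_real) = 1.0522 / 1.043
(1 + r_real) = 1.008821
r_real = 1.008821 - 1 = 0.008821

0.008821


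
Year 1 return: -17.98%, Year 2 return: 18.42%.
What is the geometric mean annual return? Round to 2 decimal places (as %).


Formula: Geometric mean = ((1+r1)*(1+r2))^(1/2) - 1
Product: (1 + -0.1798) * (1 + 0.1842) = 0.8202 * 1.1842 = 0.971281
Square root: 0.971281^0.5 = 0.985536
Geometric mean = 0.985536 - 1 = -0.014464
As percentage: -1.45%

-1.45%


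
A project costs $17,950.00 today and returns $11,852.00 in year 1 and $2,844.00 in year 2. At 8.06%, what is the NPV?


Formula: NPV = C0 + C1/(1+r) + C2/(1+r)^2
Discount C1: $11,852.00 / (1 + 0.0806) = $10,967.98
Discount C2: $2,844.00 / (1 + 0.0806)^2 = $2,435.56
NPV = -$17,950.00 + $10,967.98 + $2,435.56 = -$4,546.45

-$4,546.45


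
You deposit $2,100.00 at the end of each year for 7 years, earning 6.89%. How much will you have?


Formula: FV = PMT * ((1+r)^n - 1) / r
Growth factor: (1 + 0.0689)^7 = 1.594261
Numerator: 1.594261 - 1 = 0.594261
FV = $2,100.00 * 0.594261 / 0.0689 = $18,112.47

$18,112.47


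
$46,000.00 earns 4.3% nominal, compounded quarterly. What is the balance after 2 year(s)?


Formula: FV = P * (1 + r/m)^(m*t)
Period rate: r/m = 0.043 / 4 = 0.01075
Total periods: m*t = 4 * 2 = 8
Growth factor: (1 + 0.01075)^8 = 1.089306
FV = $46,000.00 * 1.089306 = $50,108.09

$50,108.09


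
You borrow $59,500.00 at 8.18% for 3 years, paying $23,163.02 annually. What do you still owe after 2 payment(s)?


Formula: Balance = PV*(1+r)^k - PMT*((1+r)^k - 1)/r
Growth: (1 + 0.0818)^2 = 1.170291
Accumulated factor: ((1+r)^k - 1)/r = 2.0818
Balance = $59,500.00 * 1.170291 - $23,163.02 * 2.0818
Balance = $21,411.55

$21,411.55


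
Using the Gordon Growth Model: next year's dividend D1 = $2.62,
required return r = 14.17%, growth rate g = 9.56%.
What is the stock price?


Formula: P = D1 / (r - g)
Spread: r - g = 0.1417 - 0.0956 = 0.0461
Substituting: P = $2.62 / 0.0461
P = $56.83

$56.83


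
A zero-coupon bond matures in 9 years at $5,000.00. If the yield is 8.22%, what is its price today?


Formula: Price = FV / (1 + r)^n
Substituting: Price = $5,000.00 / (1 + 0.0822)^9
Discount factor: (1.0822)^9 = 2.035953
Price = $5,000.00 / 2.035953 = $2,455.85

$2,455.85


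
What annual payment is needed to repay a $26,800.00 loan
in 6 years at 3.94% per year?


Formula: PMT = PV * r / (1 - (1+r)^(-n))
Denominator: 1 - (1 + 0.0394)^(-6) = 0.206944
Numerator: $26,800.00 * 0.0394 = 1055.92
PMT = 1055.92 / 0.206944 = $5,102.44

$5,102.44


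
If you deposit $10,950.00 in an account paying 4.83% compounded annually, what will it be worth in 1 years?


Formula: FV = P * (1 + r)^n
Substituting: FV = $10,950.00 * (1 + 0.0483)^1
Growth factor: (1.0483)^1 = 1.0483
FV = $10,950.00 * 1.0483 = $11,478.89

$11,478.89


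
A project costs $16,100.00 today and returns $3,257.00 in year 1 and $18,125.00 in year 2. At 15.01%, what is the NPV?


Formula: NPV = C0 + C1/(1+r) + C2/(1+r)^2
Discount C1: $3,257.00 / (1 + 0.1501) = $2,831.93
Discount C2: $18,125.00 / (1 + 0.1501)^2 = $13,702.72
NPV = -$16,100.00 + $2,831.93 + $13,702.72 = $434.65

$434.65


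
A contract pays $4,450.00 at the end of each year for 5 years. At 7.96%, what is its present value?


Formula: PV = PMT * (1 - (1+r)^(-n)) / r
Discount factor: (1 + 0.0796)^(-5) = 0.681845
Bracket: 1 - 0.681845 = 0.318155
PV = $4,450.00 * 0.318155 / 0.0796 = $17,786.31

$17,786.31


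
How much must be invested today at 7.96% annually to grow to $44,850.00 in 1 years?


Formula: PV = FV / (1 + r)^n
Substituting: PV = $44,850.00 / (1 + 0.0796)^1
Discount factor: (1.0796)^1 = 1.0796
PV = $44,850.00 / 1.0796 = $41,543.16

$41,543.16


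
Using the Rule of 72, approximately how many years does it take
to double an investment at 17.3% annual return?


Formula: Years ≈ 72 / r
Substituting: Years ≈ 72 / 17.3
Years ≈ 4.2

4.2 years


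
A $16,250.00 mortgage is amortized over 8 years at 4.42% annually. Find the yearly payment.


Formula: PMT = PV * r / (1 - (1+r)^(-n))
Denominator: 1 - (1 + 0.0442)^(-8) = 0.292493
Numerator: $16,250.00 * 0.0442 = 718.25
PMT = 718.25 / 0.292493 = $2,455.61

$2,455.61


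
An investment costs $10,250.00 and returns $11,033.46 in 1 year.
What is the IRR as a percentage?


Formula: IRR = C1/C0 - 1
Substituting: IRR = $11,033.46 / $10,250.00 - 1
Ratio: 1.076435 - 1 = 0.076435
IRR = 7.6435%

7.6435%


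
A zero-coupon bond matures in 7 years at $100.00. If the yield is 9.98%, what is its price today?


Formula: Price = FV / (1 + r)^n
Substituting: Price = $100.00 / (1 + 0.0998)^7
Discount factor: (1.0998)^7 = 1.946238
Price = $100.00 / 1.946238 = $51.38

$51.38


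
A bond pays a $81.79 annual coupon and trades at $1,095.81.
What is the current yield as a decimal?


Formula: Current yield = annual coupon / price
Substituting: CY = $81.79 / $1,095.81
CY = 0.074639

0.074639


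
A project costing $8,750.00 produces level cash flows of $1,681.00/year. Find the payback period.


Formula: Payback = investment / annual cash flow
Substituting: Payback = $8,750.00 / $1,681.00
Payback = 5.2052 years

5.2052 years


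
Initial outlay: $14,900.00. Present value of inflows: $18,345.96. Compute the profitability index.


Formula: PI = PV(cash flows) / initial investment
Substituting: PI = $18,345.96 / $14,900.00
PI = 1.2313

1.2313


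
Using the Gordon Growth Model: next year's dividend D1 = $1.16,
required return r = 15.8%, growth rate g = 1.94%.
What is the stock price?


Formula: P = D1 / (r - g)
Spread: r - g = 0.158 - 0.0194 = 0.1386
Substituting: P = $1.16 / 0.1386
P = $8.37

$8.37


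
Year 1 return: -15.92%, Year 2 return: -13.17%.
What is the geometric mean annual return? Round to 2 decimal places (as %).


Formula: Geometric mean = ((1+r1)*(1+r2))^(1/2) - 1
Product: (1 + -0.1592) * (1 + -0.1317) = 0.8408 * 0.8683 = 0.730067
Square root: 0.730067^0.5 = 0.854439
Geometric mean = 0.854439 - 1 = -0.145561
As percentage: -14.56%

-14.56%


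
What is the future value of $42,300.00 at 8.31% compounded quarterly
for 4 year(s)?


Formula: FV = P * (1 + r/m)^(m*t)
Period rate: r/m = 0.0831 / 4 = 0.020775
Total periods: m*t = 4 * 4 = 16
Growth factor: (1 + 0.020775)^16 = 1.38957
FV = $42,300.00 * 1.38957 = $58,778.81

$58,778.81


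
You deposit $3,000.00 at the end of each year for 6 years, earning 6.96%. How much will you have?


Formula: FV = PMT * ((1+r)^n - 1) / r
Growth factor: (1 + 0.0696)^6 = 1.497367
Numerator: 1.497367 - 1 = 0.497367
FV = $3,000.00 * 0.497367 / 0.0696 = $21,438.25

$21,438.25


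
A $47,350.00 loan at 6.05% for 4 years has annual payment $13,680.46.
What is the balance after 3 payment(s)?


Formula: Balance = PV*(1+r)^k - PMT*((1+r)^k - 1)/r
Growth: (1 + 0.0605)^3 = 1.192702
Accumulated factor: ((1+r)^k - 1)/r = 3.18516
Balance = $47,350.00 * 1.192702 - $13,680.46 * 3.18516
Balance = $12,899.99

$12,899.99


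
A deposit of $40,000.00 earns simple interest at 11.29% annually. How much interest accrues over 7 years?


Formula: I = P * r * t
Substituting: I = $40,000.00 * 0.1129 * 7
Step: I = $40,000.00 * 0.7903
I = $31,612.00

$31,612.00


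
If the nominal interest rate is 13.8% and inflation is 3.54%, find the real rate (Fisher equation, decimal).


Formula: (1 + r_real) = (1 + r_nom) / (1 + inflation)
Substituting: (1 + r_real) = 1.138 / 1.0354
(1 + r_real) = 1.099092
r_real = 1.099092 - 1 = 0.099092

0.099092


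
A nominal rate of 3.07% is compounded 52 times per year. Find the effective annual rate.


Formula: EAR = (1 + r/m)^m - 1
Period rate: r/m = 0.0307 / 52 = 0.00059
Compounding: (1 + 0.00059)^52 = 1.031167
EAR = 1.031167 - 1 = 0.031167

0.031167


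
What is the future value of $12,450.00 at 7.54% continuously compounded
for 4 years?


Formula: FV = P * e^(r*t)
Exponent: r*t = 0.0754 * 4 = 0.3016
e^(0.3016) = 1.35202
FV = $12,450.00 * 1.35202 = $16,832.65

$16,832.65


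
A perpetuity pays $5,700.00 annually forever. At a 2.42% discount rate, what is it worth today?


Formula: PV = C / r
Substituting: PV = $5,700.00 / 0.0242
PV = $235,537.19

$235,537.19


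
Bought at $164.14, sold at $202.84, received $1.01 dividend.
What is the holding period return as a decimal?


Formula: HPR = (P1 - P0 + D) / P0
Gain: $202.84 - $164.14 + $1.01 = $39.71
HPR = $39.71 / $164.14 = 0.2419

0.2419


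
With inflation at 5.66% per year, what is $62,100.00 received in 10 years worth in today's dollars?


Formula: Real value = nominal / (1 + inflation)^years
Price level: (1 + 0.0566)^10 = 1.734227
Real value = $62,100.00 / 1.734227 = $35,808.45

$35,808.45


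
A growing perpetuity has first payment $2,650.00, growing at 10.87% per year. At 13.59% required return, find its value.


Formula: PV = C / (r - g)
Spread: r - g = 0.1359 - 0.1087 = 0.0272
Substituting: PV = $2,650.00 / 0.0272
PV = $97,426.47

$97,426.47


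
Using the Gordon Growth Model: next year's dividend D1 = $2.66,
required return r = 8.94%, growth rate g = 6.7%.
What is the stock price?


Formula: P = D1 / (r - g)
Spread: r - g = 0.0894 - 0.067 = 0.0224
Substituting: P = $2.66 / 0.0224
P = $118.75

$118.75


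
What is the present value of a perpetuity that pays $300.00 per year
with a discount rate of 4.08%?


Formula: PV = C / r
Substituting: PV = $300.00 / 0.0408
PV = $7,352.94

$7,352.94


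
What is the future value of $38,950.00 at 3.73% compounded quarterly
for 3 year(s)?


Formula: FV = P * (1 + r/m)^(m*t)
Period rate: r/m = 0.0373 / 4 = 0.009325
Total periods: m*t = 4 * 3 = 12
Growth factor: (1 + 0.009325)^12 = 1.117821
FV = $38,950.00 * 1.117821 = $43,539.14

$43,539.14


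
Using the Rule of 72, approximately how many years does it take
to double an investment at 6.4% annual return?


Formula: Years ≈ 72 / r
Substituting: Years ≈ 72 / 6.4
Years ≈ 11.2

11.2 years


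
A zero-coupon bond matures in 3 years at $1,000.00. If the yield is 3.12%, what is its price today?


Formula: Price = FV / (1 + r)^n
Substituting: Price = $1,000.00 / (1 + 0.0312)^3
Discount factor: (1.0312)^3 = 1.096551
Price = $1,000.00 / 1.096551 = $911.95

$911.95
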